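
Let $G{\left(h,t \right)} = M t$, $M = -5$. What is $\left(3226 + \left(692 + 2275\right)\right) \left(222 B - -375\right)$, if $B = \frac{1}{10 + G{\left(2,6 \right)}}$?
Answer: $\frac{22536327}{10} \approx 2.2536 \cdot 10^{6}$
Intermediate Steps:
$G{\left(h,t \right)} = - 5 t$
$B = - \frac{1}{20}$ ($B = \frac{1}{10 - 30} = \frac{1}{-20} = - \frac{1}{20} \approx -0.05$)
$\left(3226 + \left(692 + 2275\right)\right) \left(222 B - -375\right) = \left(3226 + \left(692 + 2275\right)\right) \left(222 \left(- \frac{1}{20}\right) - -375\right) = \left(3226 + 2967\right) \left(- \frac{111}{10} + 375\right) = 6193 \cdot \frac{3639}{10} = \frac{22536327}{10}$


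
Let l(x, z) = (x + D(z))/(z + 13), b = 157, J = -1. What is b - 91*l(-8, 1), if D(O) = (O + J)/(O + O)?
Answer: 209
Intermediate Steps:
D(O) = (-1 + O)/(2*O) (D(O) = (O - 1)/(O + O) = (-1 + O)/((2*O)) = (-1 + O)*(1/(2*O)) = (-1 + O)/(2*O))
l(x, z) = (x + (-1 + z)/(2*z))/(13 + z) (l(x, z) = (x + (-1 + z)/(2*z))/(z + 13) = (x + (-1 + z)/(2*z))/(13 + z))
b - 91*l(-8, 1) = 157 - 91*(-1 + 1 + 2*(-8)*1)/(2*1*(13 + 1)) = 157 - 91*(-1 + 1 - 16)/(2*14) = 157 - 91*(-16)/(2*14) = 157 - 91*(-4/7) = 157 + 52 = 209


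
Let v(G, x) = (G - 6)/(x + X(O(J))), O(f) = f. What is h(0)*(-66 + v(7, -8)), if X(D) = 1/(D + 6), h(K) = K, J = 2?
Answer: 0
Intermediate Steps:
X(D) = 1/(6 + D)
v(G, x) = (-6 + G)/(⅛ + x) (v(G, x) = (G - 6)/(x + 1/(6 + 2)) = (-6 + G)/(x + 1/8) = (-6 + G)/(x + ⅛) = (-6 + G)/(⅛ + x))
h(0)*(-66 + v(7, -8)) = 0*(-66 + 8*(-6 + 7)/(1 + 8*(-8))) = 0*(-66 + 8*1/(1 - 64)) = 0*(-66 + 8*1/(-63)) = 0*(-66 + 8*(-1/63)*1) = 0*(-66 - 8/63) = 0*(-4166/63) = 0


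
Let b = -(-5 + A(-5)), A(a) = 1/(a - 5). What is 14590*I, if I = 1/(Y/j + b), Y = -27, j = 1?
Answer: -145900/219 ≈ -666.21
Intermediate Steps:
A(a) = 1/(-5 + a)
b = 51/10 (b = -(-5 + 1/(-5 - 5)) = -(-5 + 1/(-10)) = -(-5 - 1/10) = -1*(-51/10) = 51/10 ≈ 5.1000)
I = -10/219 (I = 1/(-27/1 + 51/10) = 1/(-27*1 + 51/10) = 1/(-27 + 51/10) = 1/(-219/10) = -10/219 ≈ -0.045662)
14590*I = 14590*(-10/219) = -145900/219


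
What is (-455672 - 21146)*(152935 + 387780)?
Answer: -257822644870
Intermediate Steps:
(-455672 - 21146)*(152935 + 387780) = -476818*540715 = -257822644870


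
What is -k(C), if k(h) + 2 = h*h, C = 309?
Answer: -95479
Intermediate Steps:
k(h) = -2 + h**2 (k(h) = -2 + h*h = -2 + h**2)
-k(C) = -(-2 + 309**2) = -(-2 + 95481) = -1*95479 = -95479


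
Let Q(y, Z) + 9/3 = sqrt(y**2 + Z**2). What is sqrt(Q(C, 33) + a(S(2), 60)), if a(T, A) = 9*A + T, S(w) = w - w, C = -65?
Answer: sqrt(537 + sqrt(5314)) ≈ 24.696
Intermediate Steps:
S(w) = 0
a(T, A) = T + 9*A
Q(y, Z) = -3 + sqrt(Z**2 + y**2) (Q(y, Z) = -3 + sqrt(y**2 + Z**2) = -3 + sqrt(Z**2 + y**2))
sqrt(Q(C, 33) + a(S(2), 60)) = sqrt((-3 + sqrt(33**2 + (-65)**2)) + (0 + 9*60)) = sqrt((-3 + sqrt(1089 + 4225)) + (0 + 540)) = sqrt((-3 + sqrt(5314)) + 540) = sqrt(537 + sqrt(5314))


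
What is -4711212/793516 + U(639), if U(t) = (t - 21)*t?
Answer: 78339086055/198379 ≈ 3.9490e+5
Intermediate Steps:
U(t) = t*(-21 + t) (U(t) = (-21 + t)*t = t*(-21 + t))
-4711212/793516 + U(639) = -4711212/793516 + 639*(-21 + 639) = -4711212*1/793516 + 639*618 = -1177803/198379 + 394902 = 78339086055/198379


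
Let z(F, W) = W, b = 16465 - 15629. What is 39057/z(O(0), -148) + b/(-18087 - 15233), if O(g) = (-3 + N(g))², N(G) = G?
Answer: -162687871/616420 ≈ -263.92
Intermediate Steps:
O(g) = (-3 + g)²
b = 836
39057/z(O(0), -148) + b/(-18087 - 15233) = 39057/(-148) + 836/(-18087 - 15233) = 39057*(-1/148) + 836/(-33320) = -39057/148 + 836*(-1/33320) = -39057/148 - 209/8330 = -162687871/616420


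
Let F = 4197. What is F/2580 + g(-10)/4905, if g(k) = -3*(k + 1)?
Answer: 153007/93740 ≈ 1.6322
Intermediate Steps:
g(k) = -3 - 3*k (g(k) = -3*(1 + k) = -3 - 3*k)
F/2580 + g(-10)/4905 = 4197/2580 + (-3 - 3*(-10))/4905 = 4197*(1/2580) + (-3 + 30)*(1/4905) = 1399/860 + 27*(1/4905) = 1399/860 + 3/545 = 153007/93740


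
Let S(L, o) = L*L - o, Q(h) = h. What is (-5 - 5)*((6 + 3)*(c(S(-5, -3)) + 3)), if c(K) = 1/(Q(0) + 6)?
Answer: -285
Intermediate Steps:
S(L, o) = L**2 - o
c(K) = 1/6 (c(K) = 1/(0 + 6) = 1/6)
(-5 - 5)*((6 + 3)*(c(S(-5, -3)) + 3)) = (-5 - 5)*((6 + 3)*(1/6 + 3)) = -90*19/6 = -10*57/2 = -285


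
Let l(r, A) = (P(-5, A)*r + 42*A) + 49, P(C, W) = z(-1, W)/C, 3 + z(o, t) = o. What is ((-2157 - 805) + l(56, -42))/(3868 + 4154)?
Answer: -23161/40110 ≈ -0.57744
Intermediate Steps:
z(o, t) = -3 + o
P(C, W) = -4/C (P(C, W) = (-3 - 1)/C = -4/C)
l(r, A) = 49 + 42*A + 4*r/5 (l(r, A) = ((-4/(-5))*r + 42*A) + 49 = ((-4*(-⅕))*r + 42*A) + 49 = (4*r/5 + 42*A) + 49 = (42*A + 4*r/5) + 49 = 49 + 42*A + 4*r/5)
((-2157 - 805) + l(56, -42))/(3868 + 4154) = ((-2157 - 805) + (49 + 42*(-42) + (⅘)*56))/(3868 + 4154) = (-2962 + (49 - 1764 + 224/5))/8022 = (-2962 - 8351/5)*(1/8022) = -23161/5*1/8022 = -23161/40110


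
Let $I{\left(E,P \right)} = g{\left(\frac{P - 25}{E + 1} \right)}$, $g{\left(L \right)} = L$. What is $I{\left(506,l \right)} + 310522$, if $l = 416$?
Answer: $\frac{157435045}{507} \approx 3.1052 \cdot 10^{5}$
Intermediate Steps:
$I{\left(E,P \right)} = \frac{-25 + P}{1 + E}$ ($I{\left(E,P \right)} = \frac{P - 25}{E + 1} = \frac{-25 + P}{1 + E}$)
$I{\left(506,l \right)} + 310522 = \frac{-25 + 416}{1 + 506} + 310522 = \frac{1}{507} \cdot 391 + 310522 = \frac{391}{507} + 310522 = \frac{157435045}{507}$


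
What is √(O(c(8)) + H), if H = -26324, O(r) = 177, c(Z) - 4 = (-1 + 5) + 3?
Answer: I*√26147 ≈ 161.7*I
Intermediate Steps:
c(Z) = 11 (c(Z) = 4 + ((-1 + 5) + 3) = 4 + (4 + 3) = 4 + 7 = 11)
√(O(c(8)) + H) = √(177 - 26324) = √(-26147) = I*√26147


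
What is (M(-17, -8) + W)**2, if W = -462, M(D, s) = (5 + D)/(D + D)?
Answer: 61591104/289 ≈ 2.1312e+5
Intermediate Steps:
M(D, s) = (5 + D)/(2*D) (M(D, s) = (5 + D)/((2*D)) = (5 + D)*(1/(2*D)) = (5 + D)/(2*D))
(M(-17, -8) + W)**2 = ((1/2)*(5 - 17)/(-17) - 462)**2 = ((1/2)*(-1/17)*(-12) - 462)**2 = (6/17 - 462)**2 = (-7848/17)**2 = 61591104/289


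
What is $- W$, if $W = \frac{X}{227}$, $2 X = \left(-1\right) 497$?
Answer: $\frac{497}{454} \approx 1.0947$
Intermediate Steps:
$X = - \frac{497}{2}$ ($X = \frac{\left(-1\right) 497}{2} = \frac{1}{2} \left(-497\right) = - \frac{497}{2} \approx -248.5$)
$W = - \frac{497}{454}$ ($W = - \frac{497}{2 \cdot 227} = \left(- \frac{497}{2}\right) \frac{1}{227} = - \frac{497}{454} \approx -1.0947$)
$- W = \left(-1\right) \left(- \frac{497}{454}\right) = \frac{497}{454}$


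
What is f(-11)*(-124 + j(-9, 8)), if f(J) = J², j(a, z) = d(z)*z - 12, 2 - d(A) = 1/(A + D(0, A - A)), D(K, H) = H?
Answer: -14641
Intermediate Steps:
d(A) = 2 - 1/A (d(A) = 2 - 1/(A + (A - A)) = 2 - 1/(A + 0) = 2 - 1/A)
j(a, z) = -12 + z*(2 - 1/z) (j(a, z) = (2 - 1/z)*z - 12 = z*(2 - 1/z) - 12 = -12 + z*(2 - 1/z))
f(-11)*(-124 + j(-9, 8)) = (-11)²*(-124 + (-13 + 2*8)) = 121*(-124 + (-13 + 16)) = 121*(-124 + 3) = 121*(-121) = -14641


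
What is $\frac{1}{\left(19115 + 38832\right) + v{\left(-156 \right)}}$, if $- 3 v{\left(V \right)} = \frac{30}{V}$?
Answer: $\frac{78}{4519871} \approx 1.7257 \cdot 10^{-5}$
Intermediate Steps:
$v{\left(V \right)} = - \frac{10}{V}$ ($v{\left(V \right)} = - \frac{30 \frac{1}{V}}{3} = - \frac{10}{V}$)
$\frac{1}{\left(19115 + 38832\right) + v{\left(-156 \right)}} = \frac{1}{\left(19115 + 38832\right) - \frac{10}{-156}} = \frac{1}{57947 - - \frac{5}{78}} = \frac{1}{57947 + \frac{5}{78}} = \frac{1}{\frac{4519871}{78}} = \frac{78}{4519871}$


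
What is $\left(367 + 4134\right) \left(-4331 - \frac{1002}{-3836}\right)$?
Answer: $- \frac{5340987551}{274} \approx -1.9493 \cdot 10^{7}$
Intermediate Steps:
$\left(367 + 4134\right) \left(-4331 - \frac{1002}{-3836}\right) = 4501 \left(-4331 - - \frac{501}{1918}\right) = 4501 \left(-4331 + \frac{501}{1918}\right) = 4501 \left(- \frac{8306357}{1918}\right) = - \frac{5340987551}{274}$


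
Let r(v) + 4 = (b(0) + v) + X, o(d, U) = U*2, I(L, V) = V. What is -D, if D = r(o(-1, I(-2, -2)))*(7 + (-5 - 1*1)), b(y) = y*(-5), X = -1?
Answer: 9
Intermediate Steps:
o(d, U) = 2*U
b(y) = -5*y
r(v) = -5 + v (r(v) = -4 + ((-5*0 + v) - 1) = -4 + ((0 + v) - 1) = -4 + (v - 1) = -4 + (-1 + v) = -5 + v)
D = -9 (D = (-5 + 2*(-2))*(7 + (-5 - 1*1)) = (-5 - 4)*(7 + (-5 - 1)) = -9*(7 - 6) = -9*1 = -9)
-D = -1*(-9) = 9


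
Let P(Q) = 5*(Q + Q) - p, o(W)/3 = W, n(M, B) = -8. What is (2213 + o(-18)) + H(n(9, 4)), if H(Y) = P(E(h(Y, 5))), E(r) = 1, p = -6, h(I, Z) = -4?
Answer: 2175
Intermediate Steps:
o(W) = 3*W
P(Q) = 6 + 10*Q (P(Q) = 5*(Q + Q) - 1*(-6) = 5*(2*Q) + 6 = 10*Q + 6 = 6 + 10*Q)
H(Y) = 16 (H(Y) = 6 + 10*1 = 6 + 10 = 16)
(2213 + o(-18)) + H(n(9, 4)) = (2213 + 3*(-18)) + 16 = (2213 - 54) + 16 = 2159 + 16 = 2175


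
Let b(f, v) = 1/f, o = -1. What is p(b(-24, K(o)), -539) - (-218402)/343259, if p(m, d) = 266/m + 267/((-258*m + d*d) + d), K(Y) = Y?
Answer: -847222224258274/132723495163 ≈ -6383.4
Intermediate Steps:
p(m, d) = 266/m + 267/(d + d**2 - 258*m) (p(m, d) = 266/m + 267/((-258*m + d**2) + d) = 266/m + 267/((d**2 - 258*m) + d) = 266/m + 267/(d + d**2 - 258*m))
p(b(-24, K(o)), -539) - (-218402)/343259 = (-68361/(-24) + 266*(-539) + 266*(-539)**2)/((1/(-24))*(-539 + (-539)**2 - 258/(-24))) - (-218402)/343259 = (-68361*(-1/24) - 143374 + 266*290521)/((-1/24)*(-539 + 290521 - 258*(-1/24))) - (-218402)/343259 = -24*(22787/8 - 143374 + 77278586)/(-539 + 290521 + 43/4) - 1*(-218402/343259) = -24*617104483/8/1159971/4 + 218402/343259 = -24*4/1159971*617104483/8 + 218402/343259 = -2468417932/386657 + 218402/343259 = -847222224258274/132723495163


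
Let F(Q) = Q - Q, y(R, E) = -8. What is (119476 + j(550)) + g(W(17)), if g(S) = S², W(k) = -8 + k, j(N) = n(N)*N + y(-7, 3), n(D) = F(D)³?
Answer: 119549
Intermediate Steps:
F(Q) = 0
n(D) = 0 (n(D) = 0³ = 0)
j(N) = -8 (j(N) = 0*N - 8 = 0 - 8 = -8)
(119476 + j(550)) + g(W(17)) = (119476 - 8) + (-8 + 17)² = 119468 + 9² = 119468 + 81 = 119549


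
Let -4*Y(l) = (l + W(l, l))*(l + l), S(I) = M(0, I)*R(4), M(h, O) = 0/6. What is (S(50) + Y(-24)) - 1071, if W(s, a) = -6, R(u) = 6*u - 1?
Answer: -1431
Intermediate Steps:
M(h, O) = 0 (M(h, O) = 0*(1/6) = 0)
R(u) = -1 + 6*u
S(I) = 0 (S(I) = 0*(-1 + 6*4) = 0*(-1 + 24) = 0*23 = 0)
Y(l) = -l*(-6 + l)/2 (Y(l) = -(l - 6)*(l + l)/4 = -(-6 + l)*2*l/4 = -l*(-6 + l)/2)
(S(50) + Y(-24)) - 1071 = (0 + (1/2)*(-24)*(6 - 1*(-24))) - 1071 = (0 + (1/2)*(-24)*(6 + 24)) - 1071 = (0 + (1/2)*(-24)*30) - 1071 = (0 - 360) - 1071 = -360 - 1071 = -1431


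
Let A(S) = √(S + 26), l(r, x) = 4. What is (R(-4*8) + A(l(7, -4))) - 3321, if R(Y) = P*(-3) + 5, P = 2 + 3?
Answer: -3331 + √30 ≈ -3325.5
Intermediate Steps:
P = 5
A(S) = √(26 + S)
R(Y) = -10 (R(Y) = 5*(-3) + 5 = -15 + 5 = -10)
(R(-4*8) + A(l(7, -4))) - 3321 = (-10 + √(26 + 4)) - 3321 = (-10 + √30) - 3321 = -3331 + √30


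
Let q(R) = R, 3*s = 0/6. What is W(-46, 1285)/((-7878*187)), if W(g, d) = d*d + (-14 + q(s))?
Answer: -1651211/1473186 ≈ -1.1208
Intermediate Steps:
s = 0 (s = (0/6)/3 = (0*(⅙))/3 = (⅓)*0 = 0)
W(g, d) = -14 + d² (W(g, d) = d*d + (-14 + 0) = d² - 14 = -14 + d²)
W(-46, 1285)/((-7878*187)) = (-14 + 1285²)/((-7878*187)) = (-14 + 1651225)/(-1473186) = 1651211*(-1/1473186) = -1651211/1473186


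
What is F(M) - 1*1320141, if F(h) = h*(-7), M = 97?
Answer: -1320820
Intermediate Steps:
F(h) = -7*h
F(M) - 1*1320141 = -7*97 - 1*1320141 = -679 - 1320141 = -1320820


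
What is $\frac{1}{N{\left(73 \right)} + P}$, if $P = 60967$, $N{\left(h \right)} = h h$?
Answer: $\frac{1}{66296} \approx 1.5084 \cdot 10^{-5}$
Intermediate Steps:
$N{\left(h \right)} = h^{2}$
$\frac{1}{N{\left(73 \right)} + P} = \frac{1}{73^{2} + 60967} = \frac{1}{5329 + 60967} = \frac{1}{66296}$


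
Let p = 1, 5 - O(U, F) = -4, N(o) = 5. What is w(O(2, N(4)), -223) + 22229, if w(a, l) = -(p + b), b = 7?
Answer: 22221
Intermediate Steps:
O(U, F) = 9 (O(U, F) = 5 - 1*(-4) = 5 + 4 = 9)
w(a, l) = -8 (w(a, l) = -(1 + 7) = -1*8 = -8)
w(O(2, N(4)), -223) + 22229 = -8 + 22229 = 22221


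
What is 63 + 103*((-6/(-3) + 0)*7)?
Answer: 1505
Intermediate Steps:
63 + 103*((-6/(-3) + 0)*7) = 63 + 103*((-6*(-⅓) + 0)*7) = 63 + 103*((2 + 0)*7) = 63 + 103*(2*7) = 63 + 103*14 = 63 + 1442 = 1505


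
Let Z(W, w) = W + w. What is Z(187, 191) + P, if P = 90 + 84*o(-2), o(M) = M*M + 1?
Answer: 888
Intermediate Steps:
o(M) = 1 + M² (o(M) = M² + 1 = 1 + M²)
P = 510 (P = 90 + 84*(1 + (-2)²) = 90 + 84*(1 + 4) = 90 + 84*5 = 90 + 420 = 510)
Z(187, 191) + P = (187 + 191) + 510 = 378 + 510 = 888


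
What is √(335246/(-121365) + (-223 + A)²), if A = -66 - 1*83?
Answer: √226475705755290/40455 ≈ 372.00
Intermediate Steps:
A = -149 (A = -66 - 83 = -149)
√(335246/(-121365) + (-223 + A)²) = √(335246/(-121365) + (-223 - 149)²) = √(335246*(-1/121365) + (-372)²) = √(-335246/121365 + 138384) = √(16794638914/121365) = √226475705755290/40455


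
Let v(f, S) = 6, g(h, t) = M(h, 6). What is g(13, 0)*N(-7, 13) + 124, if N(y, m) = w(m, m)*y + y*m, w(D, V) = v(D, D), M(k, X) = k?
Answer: -1605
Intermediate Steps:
g(h, t) = h
w(D, V) = 6
N(y, m) = 6*y + m*y (N(y, m) = 6*y + y*m = 6*y + m*y)
g(13, 0)*N(-7, 13) + 124 = 13*(-7*(6 + 13)) + 124 = 13*(-7*19) + 124 = 13*(-133) + 124 = -1729 + 124 = -1605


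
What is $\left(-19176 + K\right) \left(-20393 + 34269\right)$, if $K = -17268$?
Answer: $-505696944$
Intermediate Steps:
$\left(-19176 + K\right) \left(-20393 + 34269\right) = \left(-19176 - 17268\right) \left(-20393 + 34269\right) = \left(-36444\right) 13876 = -505696944$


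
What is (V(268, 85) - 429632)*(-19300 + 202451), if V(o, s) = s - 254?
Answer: -78718482951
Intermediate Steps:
V(o, s) = -254 + s
(V(268, 85) - 429632)*(-19300 + 202451) = ((-254 + 85) - 429632)*(-19300 + 202451) = (-169 - 429632)*183151 = -429801*183151 = -78718482951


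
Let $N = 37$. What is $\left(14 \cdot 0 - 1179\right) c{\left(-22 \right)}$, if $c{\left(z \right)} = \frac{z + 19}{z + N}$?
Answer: $\frac{1179}{5} \approx 235.8$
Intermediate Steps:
$c{\left(z \right)} = \frac{19 + z}{37 + z}$ ($c{\left(z \right)} = \frac{z + 19}{z + 37} = \frac{19 + z}{37 + z}$)
$\left(14 \cdot 0 - 1179\right) c{\left(-22 \right)} = \left(14 \cdot 0 - 1179\right) \frac{19 - 22}{37 - 22} = \left(0 - 1179\right) \frac{1}{15} \left(-3\right) = - 1179 \cdot \frac{1}{15} \left(-3\right) = \left(-1179\right) \left(- \frac{1}{5}\right) = \frac{1179}{5}$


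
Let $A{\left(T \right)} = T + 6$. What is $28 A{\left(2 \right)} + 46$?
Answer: $270$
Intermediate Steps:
$A{\left(T \right)} = 6 + T$
$28 A{\left(2 \right)} + 46 = 28 \left(6 + 2\right) + 46 = 28 \cdot 8 + 46 = 224 + 46 = 270$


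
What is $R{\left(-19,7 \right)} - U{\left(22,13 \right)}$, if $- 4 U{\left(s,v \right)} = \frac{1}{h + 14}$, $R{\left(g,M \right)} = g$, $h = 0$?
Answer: $- \frac{1063}{56} \approx -18.982$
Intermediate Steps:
$U{\left(s,v \right)} = - \frac{1}{56}$ ($U{\left(s,v \right)} = - \frac{1}{4 \left(0 + 14\right)} = - \frac{1}{4 \cdot 14} = \left(- \frac{1}{4}\right) \frac{1}{14} = - \frac{1}{56}$)
$R{\left(-19,7 \right)} - U{\left(22,13 \right)} = -19 - - \frac{1}{56} = -19 + \frac{1}{56} = - \frac{1063}{56}$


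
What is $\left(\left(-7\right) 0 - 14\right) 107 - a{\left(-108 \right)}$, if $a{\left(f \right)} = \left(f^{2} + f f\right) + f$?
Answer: $-24718$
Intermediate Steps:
$a{\left(f \right)} = f + 2 f^{2}$ ($a{\left(f \right)} = \left(f^{2} + f^{2}\right) + f = 2 f^{2} + f = f + 2 f^{2}$)
$\left(\left(-7\right) 0 - 14\right) 107 - a{\left(-108 \right)} = \left(\left(-7\right) 0 - 14\right) 107 - - 108 \left(1 + 2 \left(-108\right)\right) = \left(0 - 14\right) 107 - - 108 \left(1 - 216\right) = \left(-14\right) 107 - \left(-108\right) \left(-215\right) = -1498 - 23220 = -24718$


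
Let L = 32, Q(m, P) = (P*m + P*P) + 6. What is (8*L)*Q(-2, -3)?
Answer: 5376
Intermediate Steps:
Q(m, P) = 6 + P² + P*m (Q(m, P) = (P*m + P²) + 6 = (P² + P*m) + 6 = 6 + P² + P*m)
(8*L)*Q(-2, -3) = (8*32)*(6 + (-3)² - 3*(-2)) = 256*(6 + 9 + 6) = 256*21 = 5376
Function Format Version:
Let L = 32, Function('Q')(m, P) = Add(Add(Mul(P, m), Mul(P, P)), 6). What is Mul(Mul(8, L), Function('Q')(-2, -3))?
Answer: 5376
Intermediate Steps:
Function('Q')(m, P) = Add(6, Pow(P, 2), Mul(P, m)) (Function('Q')(m, P) = Add(Add(Mul(P, m), Pow(P, 2)), 6) = Add(Add(Pow(P, 2), Mul(P, m)), 6) = Add(6, Pow(P, 2), Mul(P, m)))
Mul(Mul(8, L), Function('Q')(-2, -3)) = Mul(Mul(8, 32), Add(6, Pow(-3, 2), Mul(-3, -2))) = Mul(256, Add(6, 9, 6)) = Mul(256, 21) = 5376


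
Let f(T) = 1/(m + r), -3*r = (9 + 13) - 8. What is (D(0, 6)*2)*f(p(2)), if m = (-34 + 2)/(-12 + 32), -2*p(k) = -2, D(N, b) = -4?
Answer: 60/47 ≈ 1.2766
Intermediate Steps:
p(k) = 1 (p(k) = -½*(-2) = 1)
m = -8/5 (m = -32/20 = -32*1/20 = -8/5 ≈ -1.6000)
r = -14/3 (r = -((9 + 13) - 8)/3 = -(22 - 8)/3 = -⅓*14 = -14/3 ≈ -4.6667)
f(T) = -15/94 (f(T) = 1/(-8/5 - 14/3) = 1/(-94/15) = -15/94)
(D(0, 6)*2)*f(p(2)) = -4*2*(-15/94) = -8*(-15/94) = 60/47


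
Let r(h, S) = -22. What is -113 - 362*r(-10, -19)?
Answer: 7851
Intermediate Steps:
-113 - 362*r(-10, -19) = -113 - 362*(-22) = -113 + 7964 = 7851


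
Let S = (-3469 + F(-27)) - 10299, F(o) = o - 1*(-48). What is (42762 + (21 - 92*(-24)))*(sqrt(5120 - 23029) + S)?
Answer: -618491277 + 44991*I*sqrt(17909) ≈ -6.1849e+8 + 6.0209e+6*I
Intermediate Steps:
F(o) = 48 + o (F(o) = o + 48 = 48 + o)
S = -13747 (S = (-3469 + (48 - 27)) - 10299 = (-3469 + 21) - 10299 = -3448 - 10299 = -13747)
(42762 + (21 - 92*(-24)))*(sqrt(5120 - 23029) + S) = (42762 + (21 - 92*(-24)))*(sqrt(5120 - 23029) - 13747) = (42762 + (21 + 2208))*(sqrt(-17909) - 13747) = (42762 + 2229)*(I*sqrt(17909) - 13747) = 44991*(-13747 + I*sqrt(17909)) = -618491277 + 44991*I*sqrt(17909)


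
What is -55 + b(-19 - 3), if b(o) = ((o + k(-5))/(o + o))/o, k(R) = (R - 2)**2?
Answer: -53213/968 ≈ -54.972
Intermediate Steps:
k(R) = (-2 + R)**2
b(o) = (49 + o)/(2*o**2) (b(o) = ((o + (-2 - 5)**2)/(o + o))/o = ((o + (-7)**2)/((2*o)))/o = ((o + 49)*(1/(2*o)))/o = ((49 + o)*(1/(2*o)))/o = ((49 + o)/(2*o))/o = (49 + o)/(2*o**2))
-55 + b(-19 - 3) = -55 + (49 + (-19 - 3))/(2*(-19 - 3)**2) = -55 + (1/2)*(49 - 22)/(-22)**2 = -55 + (1/2)*(1/484)*27 = -55 + 27/968 = -53213/968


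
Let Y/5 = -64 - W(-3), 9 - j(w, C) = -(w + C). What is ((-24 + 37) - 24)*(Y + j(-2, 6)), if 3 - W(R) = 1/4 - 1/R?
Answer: 42119/12 ≈ 3509.9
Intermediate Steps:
W(R) = 11/4 + 1/R (W(R) = 3 - (1/4 - 1/R) = 3 - (1*(¼) - 1/R) = 3 - (¼ - 1/R) = 3 + (-¼ + 1/R) = 11/4 + 1/R)
j(w, C) = 9 + C + w (j(w, C) = 9 - (-1)*(w + C) = 9 - (-1)*(C + w) = 9 - (-C - w) = 9 + (C + w) = 9 + C + w)
Y = -3985/12 (Y = 5*(-64 - (11/4 + 1/(-3))) = 5*(-64 - (11/4 - ⅓)) = 5*(-64 - 1*29/12) = 5*(-64 - 29/12) = 5*(-797/12) = -3985/12 ≈ -332.08)
((-24 + 37) - 24)*(Y + j(-2, 6)) = ((-24 + 37) - 24)*(-3985/12 + (9 + 6 - 2)) = (13 - 24)*(-3985/12 + 13) = -11*(-3829/12) = 42119/12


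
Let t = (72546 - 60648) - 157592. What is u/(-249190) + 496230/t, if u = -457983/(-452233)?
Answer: -27960594370893651/8209269845695690 ≈ -3.4060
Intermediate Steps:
u = 457983/452233 (u = -457983*(-1/452233) = 457983/452233 ≈ 1.0127)
t = -145694 (t = 11898 - 157592 = -145694)
u/(-249190) + 496230/t = (457983/452233)/(-249190) + 496230/(-145694) = (457983/452233)*(-1/249190) + 496230*(-1/145694) = -457983/112691941270 - 248115/72847 = -27960594370893651/8209269845695690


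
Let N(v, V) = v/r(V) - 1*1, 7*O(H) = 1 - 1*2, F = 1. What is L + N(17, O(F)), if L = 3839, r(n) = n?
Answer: 3719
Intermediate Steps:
O(H) = -1/7 (O(H) = (1 - 1*2)/7 = (1 - 2)/7 = (1/7)*(-1) = -1/7)
N(v, V) = -1 + v/V (N(v, V) = v/V - 1*1 = v/V - 1 = -1 + v/V)
L + N(17, O(F)) = 3839 + (17 - 1*(-1/7))/(-1/7) = 3839 - 7*(17 + 1/7) = 3839 - 7*120/7 = 3839 - 120 = 3719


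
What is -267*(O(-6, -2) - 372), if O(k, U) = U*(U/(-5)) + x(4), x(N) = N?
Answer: 492348/5 ≈ 98470.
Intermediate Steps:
O(k, U) = 4 - U²/5 (O(k, U) = U*(U/(-5)) + 4 = U*(U*(-⅕)) + 4 = U*(-U/5) + 4 = -U²/5 + 4 = 4 - U²/5)
-267*(O(-6, -2) - 372) = -267*((4 - ⅕*(-2)²) - 372) = -267*((4 - ⅕*4) - 372) = -267*((4 - ⅘) - 372) = -267*(16/5 - 372) = -267*(-1844/5) = 492348/5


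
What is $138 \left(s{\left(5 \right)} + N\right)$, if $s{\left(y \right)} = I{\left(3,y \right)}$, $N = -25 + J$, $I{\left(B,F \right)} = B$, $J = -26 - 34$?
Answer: $-11316$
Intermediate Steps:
$J = -60$ ($J = -26 - 34 = -60$)
$N = -85$ ($N = -25 - 60 = -85$)
$s{\left(y \right)} = 3$
$138 \left(s{\left(5 \right)} + N\right) = 138 \left(3 - 85\right) = 138 \left(-82\right) = -11316$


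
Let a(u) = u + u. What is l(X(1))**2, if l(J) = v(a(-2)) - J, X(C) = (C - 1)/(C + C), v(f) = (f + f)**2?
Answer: 4096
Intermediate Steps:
a(u) = 2*u
v(f) = 4*f**2 (v(f) = (2*f)**2 = 4*f**2)
X(C) = (-1 + C)/(2*C) (X(C) = (-1 + C)/((2*C)) = (-1 + C)*(1/(2*C)) = (-1 + C)/(2*C))
l(J) = 64 - J (l(J) = 4*(2*(-2))**2 - J = 4*(-4)**2 - J = 4*16 - J = 64 - J)
l(X(1))**2 = (64 - (-1 + 1)/(2*1))**2 = (64 - 0/2)**2 = (64 - 1*0)**2 = (64 + 0)**2 = 64**2 = 4096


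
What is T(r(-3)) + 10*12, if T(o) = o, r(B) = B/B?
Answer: 121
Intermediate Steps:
r(B) = 1
T(r(-3)) + 10*12 = 1 + 10*12 = 1 + 120 = 121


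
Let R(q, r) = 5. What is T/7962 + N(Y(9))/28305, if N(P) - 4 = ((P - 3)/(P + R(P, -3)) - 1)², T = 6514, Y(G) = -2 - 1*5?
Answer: 6151267/7512147 ≈ 0.81884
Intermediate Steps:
Y(G) = -7 (Y(G) = -2 - 5 = -7)
N(P) = 4 + (-1 + (-3 + P)/(5 + P))² (N(P) = 4 + ((P - 3)/(P + 5) - 1)² = 4 + ((-3 + P)/(5 + P) - 1)² = 4 + (-1 + (-3 + P)/(5 + P))²)
T/7962 + N(Y(9))/28305 = 6514/7962 + (4 + 64/(5 - 7)²)/28305 = 6514*(1/7962) + (4 + 64/(-2)²)*(1/28305) = 3257/3981 + (4 + 64*(¼))*(1/28305) = 3257/3981 + (4 + 16)*(1/28305) = 3257/3981 + 20*(1/28305) = 3257/3981 + 4/5661 = 6151267/7512147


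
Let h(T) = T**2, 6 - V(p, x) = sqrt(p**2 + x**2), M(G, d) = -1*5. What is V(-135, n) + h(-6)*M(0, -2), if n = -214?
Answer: -174 - sqrt(64021) ≈ -427.02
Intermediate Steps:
M(G, d) = -5
V(p, x) = 6 - sqrt(p**2 + x**2)
V(-135, n) + h(-6)*M(0, -2) = (6 - sqrt((-135)**2 + (-214)**2)) + (-6)**2*(-5) = (6 - sqrt(18225 + 45796)) + 36*(-5) = (6 - sqrt(64021)) - 180 = -174 - sqrt(64021)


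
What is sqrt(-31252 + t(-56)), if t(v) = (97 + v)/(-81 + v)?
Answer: I*sqrt(586574405)/137 ≈ 176.78*I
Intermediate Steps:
t(v) = (97 + v)/(-81 + v)
sqrt(-31252 + t(-56)) = sqrt(-31252 + (97 - 56)/(-81 - 56)) = sqrt(-31252 + 41/(-137)) = sqrt(-31252 - 1/137*41) = sqrt(-31252 - 41/137) = sqrt(-4281565/137) = I*sqrt(586574405)/137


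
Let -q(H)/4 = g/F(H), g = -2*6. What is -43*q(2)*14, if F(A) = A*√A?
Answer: -7224*√2 ≈ -10216.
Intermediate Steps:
g = -12
F(A) = A^(3/2)
q(H) = 48/H^(3/2) (q(H) = -(-48)/(H^(3/2)) = -(-48)/H^(3/2) = 48/H^(3/2))
-43*q(2)*14 = -2064/2^(3/2)*14 = -2064*√2/4*14 = -516*√2*14 = -7224*√2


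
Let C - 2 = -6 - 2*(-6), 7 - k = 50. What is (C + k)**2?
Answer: 1225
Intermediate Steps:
k = -43 (k = 7 - 1*50 = 7 - 50 = -43)
C = 8 (C = 2 + (-6 - 2*(-6)) = 2 + (-6 + 12) = 2 + 6 = 8)
(C + k)**2 = (8 - 43)**2 = (-35)**2 = 1225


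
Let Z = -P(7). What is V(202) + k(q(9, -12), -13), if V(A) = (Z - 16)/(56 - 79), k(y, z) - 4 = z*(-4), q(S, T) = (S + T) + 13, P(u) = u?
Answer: 57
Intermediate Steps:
q(S, T) = 13 + S + T
k(y, z) = 4 - 4*z (k(y, z) = 4 + z*(-4) = 4 - 4*z)
Z = -7 (Z = -1*7 = -7)
V(A) = 1 (V(A) = (-7 - 16)/(56 - 79) = -23/(-23) = -23*(-1/23) = 1)
V(202) + k(q(9, -12), -13) = 1 + (4 - 4*(-13)) = 1 + (4 + 52) = 1 + 56 = 57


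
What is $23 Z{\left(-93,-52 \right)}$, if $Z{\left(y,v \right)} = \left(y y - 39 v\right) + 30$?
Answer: $246261$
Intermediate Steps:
$Z{\left(y,v \right)} = 30 + y^{2} - 39 v$ ($Z{\left(y,v \right)} = \left(y^{2} - 39 v\right) + 30 = 30 + y^{2} - 39 v$)
$23 Z{\left(-93,-52 \right)} = 23 \left(30 + \left(-93\right)^{2} - -2028\right) = 23 \left(30 + 8649 + 2028\right) = 23 \cdot 10707 = 246261$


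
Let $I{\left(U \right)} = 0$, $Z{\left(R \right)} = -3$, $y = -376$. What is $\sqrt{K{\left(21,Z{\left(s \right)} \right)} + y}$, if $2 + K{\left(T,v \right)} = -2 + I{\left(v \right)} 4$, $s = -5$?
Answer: $2 i \sqrt{95} \approx 19.494 i$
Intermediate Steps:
$K{\left(T,v \right)} = -4$ ($K{\left(T,v \right)} = -2 + \left(-2 + 0 \cdot 4\right) = -2 + \left(-2 + 0\right) = -2 - 2 = -4$)
$\sqrt{K{\left(21,Z{\left(s \right)} \right)} + y} = \sqrt{-4 - 376} = \sqrt{-380} = 2 i \sqrt{95}$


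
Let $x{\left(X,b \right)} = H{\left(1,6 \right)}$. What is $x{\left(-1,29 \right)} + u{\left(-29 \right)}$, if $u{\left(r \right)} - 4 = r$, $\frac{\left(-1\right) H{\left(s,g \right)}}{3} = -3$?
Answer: $-16$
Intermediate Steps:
$H{\left(s,g \right)} = 9$ ($H{\left(s,g \right)} = \left(-3\right) \left(-3\right) = 9$)
$u{\left(r \right)} = 4 + r$
$x{\left(X,b \right)} = 9$
$x{\left(-1,29 \right)} + u{\left(-29 \right)} = 9 + \left(4 - 29\right) = 9 - 25 = -16$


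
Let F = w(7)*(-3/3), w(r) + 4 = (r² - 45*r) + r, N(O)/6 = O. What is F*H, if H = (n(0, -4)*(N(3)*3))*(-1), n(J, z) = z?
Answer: 56808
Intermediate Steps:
N(O) = 6*O
w(r) = -4 + r² - 44*r (w(r) = -4 + ((r² - 45*r) + r) = -4 + (r² - 44*r) = -4 + r² - 44*r)
F = 263 (F = (-4 + 7² - 44*7)*(-3/3) = (-4 + 49 - 308)*(-3*⅓) = -263*(-1) = 263)
H = 216 (H = -4*6*3*3*(-1) = -72*3*(-1) = -4*54*(-1) = -216*(-1) = 216)
F*H = 263*216 = 56808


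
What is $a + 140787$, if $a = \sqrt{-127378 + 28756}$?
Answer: $140787 + 3 i \sqrt{10958} \approx 1.4079 \cdot 10^{5} + 314.04 i$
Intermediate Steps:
$a = 3 i \sqrt{10958}$ ($a = \sqrt{-98622} = 3 i \sqrt{10958} \approx 314.04 i$)
$a + 140787 = 3 i \sqrt{10958} + 140787 = 140787 + 3 i \sqrt{10958}$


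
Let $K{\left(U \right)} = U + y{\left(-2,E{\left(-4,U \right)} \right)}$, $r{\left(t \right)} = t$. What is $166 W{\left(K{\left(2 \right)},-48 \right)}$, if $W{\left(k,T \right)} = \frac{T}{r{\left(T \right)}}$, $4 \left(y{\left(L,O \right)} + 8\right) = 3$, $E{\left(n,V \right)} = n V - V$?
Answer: $166$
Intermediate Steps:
$E{\left(n,V \right)} = - V + V n$ ($E{\left(n,V \right)} = V n - V = - V + V n$)
$y{\left(L,O \right)} = - \frac{29}{4}$ ($y{\left(L,O \right)} = -8 + \frac{1}{4} \cdot 3 = -8 + \frac{3}{4} = - \frac{29}{4}$)
$K{\left(U \right)} = - \frac{29}{4} + U$ ($K{\left(U \right)} = U - \frac{29}{4} = - \frac{29}{4} + U$)
$W{\left(k,T \right)} = 1$ ($W{\left(k,T \right)} = \frac{T}{T} = 1$)
$166 W{\left(K{\left(2 \right)},-48 \right)} = 166 \cdot 1 = 166$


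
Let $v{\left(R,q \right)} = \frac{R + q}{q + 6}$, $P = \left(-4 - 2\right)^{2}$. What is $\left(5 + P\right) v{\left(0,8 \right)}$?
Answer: $\frac{164}{7} \approx 23.429$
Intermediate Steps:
$P = 36$ ($P = \left(-6\right)^{2} = 36$)
$v{\left(R,q \right)} = \frac{R + q}{6 + q}$
$\left(5 + P\right) v{\left(0,8 \right)} = \left(5 + 36\right) \frac{0 + 8}{6 + 8} = 41 \cdot \frac{1}{14} \cdot 8 = 41 \cdot \frac{4}{7} = \frac{164}{7}$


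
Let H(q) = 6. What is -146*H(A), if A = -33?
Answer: -876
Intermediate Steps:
-146*H(A) = -146*6 = -876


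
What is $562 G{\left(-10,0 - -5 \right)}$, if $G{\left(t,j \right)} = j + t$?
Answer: $-2810$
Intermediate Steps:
$562 G{\left(-10,0 - -5 \right)} = 562 \left(\left(0 - -5\right) - 10\right) = 562 \left(\left(0 + 5\right) - 10\right) = 562 \left(5 - 10\right) = 562 \left(-5\right) = -2810$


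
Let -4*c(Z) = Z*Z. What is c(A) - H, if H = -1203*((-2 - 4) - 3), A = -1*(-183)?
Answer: -76797/4 ≈ -19199.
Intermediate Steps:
A = 183
c(Z) = -Z²/4 (c(Z) = -Z*Z/4 = -Z²/4)
H = 10827 (H = -1203*(-6 - 3) = -1203*(-9) = 10827)
c(A) - H = -¼*183² - 1*10827 = -¼*33489 - 10827 = -33489/4 - 10827 = -76797/4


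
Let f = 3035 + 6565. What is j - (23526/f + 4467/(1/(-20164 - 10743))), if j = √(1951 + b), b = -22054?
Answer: 220898506479/1600 + I*√20103 ≈ 1.3806e+8 + 141.79*I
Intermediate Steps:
f = 9600
j = I*√20103 (j = √(1951 - 22054) = √(-20103) = I*√20103 ≈ 141.79*I)
j - (23526/f + 4467/(1/(-20164 - 10743))) = I*√20103 - (23526/9600 + 4467/(1/(-20164 - 10743))) = I*√20103 - (23526*(1/9600) + 4467/(1/(-30907))) = I*√20103 - (3921/1600 + 4467/(-1/30907)) = I*√20103 - (3921/1600 + 4467*(-30907)) = I*√20103 - (3921/1600 - 138061569) = I*√20103 - 1*(-220898506479/1600) = I*√20103 + 220898506479/1600 = 220898506479/1600 + I*√20103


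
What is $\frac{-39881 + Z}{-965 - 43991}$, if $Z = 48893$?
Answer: $- \frac{2253}{11239} \approx -0.20046$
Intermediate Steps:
$\frac{-39881 + Z}{-965 - 43991} = \frac{-39881 + 48893}{-965 - 43991} = \frac{9012}{-44956} = 9012 \left(- \frac{1}{44956}\right) = - \frac{2253}{11239}$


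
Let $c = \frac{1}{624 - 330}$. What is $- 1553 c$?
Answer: $- \frac{1553}{294} \approx -5.2823$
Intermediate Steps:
$c = \frac{1}{294} \approx 0.0034014$
$- 1553 c = \left(-1553\right) \frac{1}{294} = - \frac{1553}{294}$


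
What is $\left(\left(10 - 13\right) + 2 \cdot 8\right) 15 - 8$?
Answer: $187$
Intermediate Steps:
$\left(\left(10 - 13\right) + 2 \cdot 8\right) 15 - 8 = \left(-3 + 16\right) 15 - 8 = 13 \cdot 15 - 8 = 195 - 8 = 187$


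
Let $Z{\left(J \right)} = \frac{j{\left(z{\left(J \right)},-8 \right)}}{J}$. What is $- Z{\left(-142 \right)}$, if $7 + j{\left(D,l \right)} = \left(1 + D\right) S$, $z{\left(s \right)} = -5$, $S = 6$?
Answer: $- \frac{31}{142} \approx -0.21831$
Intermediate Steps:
$j{\left(D,l \right)} = -1 + 6 D$ ($j{\left(D,l \right)} = -7 + \left(1 + D\right) 6 = -7 + \left(6 + 6 D\right) = -1 + 6 D$)
$Z{\left(J \right)} = - \frac{31}{J}$ ($Z{\left(J \right)} = \frac{-1 + 6 \left(-5\right)}{J} = \frac{-1 - 30}{J} = - \frac{31}{J}$)
$- Z{\left(-142 \right)} = - \frac{-31}{-142} = - \frac{\left(-31\right) \left(-1\right)}{142} = \left(-1\right) \frac{31}{142} = - \frac{31}{142}$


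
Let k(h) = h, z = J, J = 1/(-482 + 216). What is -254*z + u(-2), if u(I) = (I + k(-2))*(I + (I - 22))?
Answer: 13959/133 ≈ 104.95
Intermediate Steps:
J = -1/266 (J = 1/(-266) = -1/266 ≈ -0.0037594)
z = -1/266 ≈ -0.0037594
u(I) = (-22 + 2*I)*(-2 + I) (u(I) = (I - 2)*(I + (I - 22)) = (-2 + I)*(I + (-22 + I)) = (-2 + I)*(-22 + 2*I) = (-22 + 2*I)*(-2 + I))
-254*z + u(-2) = -254*(-1/266) + (44 - 26*(-2) + 2*(-2)²) = 127/133 + (44 + 52 + 2*4) = 127/133 + (44 + 52 + 8) = 127/133 + 104 = 13959/133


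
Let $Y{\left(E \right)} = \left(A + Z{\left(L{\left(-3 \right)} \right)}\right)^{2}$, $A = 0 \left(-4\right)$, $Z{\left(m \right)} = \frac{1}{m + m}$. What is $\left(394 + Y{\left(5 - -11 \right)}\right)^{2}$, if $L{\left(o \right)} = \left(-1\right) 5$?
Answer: $\frac{1552438801}{10000} \approx 1.5524 \cdot 10^{5}$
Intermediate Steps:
$L{\left(o \right)} = -5$
$Z{\left(m \right)} = \frac{1}{2 m}$
$A = 0$
$Y{\left(E \right)} = \frac{1}{100}$ ($Y{\left(E \right)} = \left(0 + \frac{1}{2 \left(-5\right)}\right)^{2} = \left(0 + \frac{1}{2} \left(- \frac{1}{5}\right)\right)^{2} = \left(0 - \frac{1}{10}\right)^{2} = \left(- \frac{1}{10}\right)^{2} = \frac{1}{100}$)
$\left(394 + Y{\left(5 - -11 \right)}\right)^{2} = \left(394 + \frac{1}{100}\right)^{2} = \left(\frac{39401}{100}\right)^{2} = \frac{1552438801}{10000}$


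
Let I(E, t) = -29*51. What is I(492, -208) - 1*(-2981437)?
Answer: 2979958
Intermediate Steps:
I(E, t) = -1479
I(492, -208) - 1*(-2981437) = -1479 - 1*(-2981437) = -1479 + 2981437 = 2979958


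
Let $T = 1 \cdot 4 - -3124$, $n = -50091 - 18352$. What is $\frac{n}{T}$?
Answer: $- \frac{68443}{3128} \approx -21.881$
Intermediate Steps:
$n = -68443$ ($n = -50091 - 18352 = -68443$)
$T = 3128$ ($T = 4 + 3124 = 3128$)
$\frac{n}{T} = - \frac{68443}{3128}$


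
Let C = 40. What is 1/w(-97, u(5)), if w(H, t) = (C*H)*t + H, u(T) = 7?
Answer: -1/27257 ≈ -3.6688e-5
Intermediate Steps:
w(H, t) = H + 40*H*t (w(H, t) = (40*H)*t + H = 40*H*t + H = H + 40*H*t)
1/w(-97, u(5)) = 1/(-97*(1 + 40*7)) = 1/(-97*(1 + 280)) = 1/(-97*281) = 1/(-27257) = -1/27257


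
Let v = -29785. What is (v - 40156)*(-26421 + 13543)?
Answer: 900700198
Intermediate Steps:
(v - 40156)*(-26421 + 13543) = (-29785 - 40156)*(-26421 + 13543) = -69941*(-12878) = 900700198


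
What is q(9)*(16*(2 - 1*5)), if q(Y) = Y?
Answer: -432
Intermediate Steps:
q(9)*(16*(2 - 1*5)) = 9*(16*(2 - 1*5)) = 9*(16*(2 - 5)) = 9*(16*(-3)) = 9*(-48) = -432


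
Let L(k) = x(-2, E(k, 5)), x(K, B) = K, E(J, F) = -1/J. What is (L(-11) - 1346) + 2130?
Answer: 782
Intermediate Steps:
L(k) = -2
(L(-11) - 1346) + 2130 = (-2 - 1346) + 2130 = -1348 + 2130 = 782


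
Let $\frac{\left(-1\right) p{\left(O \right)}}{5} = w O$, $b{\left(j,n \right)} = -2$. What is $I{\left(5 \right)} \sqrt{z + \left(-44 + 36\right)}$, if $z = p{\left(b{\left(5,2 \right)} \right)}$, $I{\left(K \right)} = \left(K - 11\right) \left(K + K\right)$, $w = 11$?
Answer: $- 60 \sqrt{102} \approx -605.97$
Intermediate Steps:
$p{\left(O \right)} = - 55 O$ ($p{\left(O \right)} = - 5 \cdot 11 O = - 55 O$)
$I{\left(K \right)} = 2 K \left(-11 + K\right)$ ($I{\left(K \right)} = \left(-11 + K\right) 2 K = 2 K \left(-11 + K\right)$)
$z = 110$ ($z = \left(-55\right) \left(-2\right) = 110$)
$I{\left(5 \right)} \sqrt{z + \left(-44 + 36\right)} = 2 \cdot 5 \left(-11 + 5\right) \sqrt{110 + \left(-44 + 36\right)} = 2 \cdot 5 \left(-6\right) \sqrt{110 - 8} = - 60 \sqrt{102}$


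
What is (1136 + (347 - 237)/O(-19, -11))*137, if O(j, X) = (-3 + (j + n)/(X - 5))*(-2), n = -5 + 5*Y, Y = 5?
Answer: 7746528/49 ≈ 1.5809e+5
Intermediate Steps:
n = 20 (n = -5 + 5*5 = -5 + 25 = 20)
O(j, X) = 6 - 2*(20 + j)/(-5 + X) (O(j, X) = (-3 + (j + 20)/(X - 5))*(-2) = (-3 + (20 + j)/(-5 + X))*(-2) = 6 - 2*(20 + j)/(-5 + X))
(1136 + (347 - 237)/O(-19, -11))*137 = (1136 + (347 - 237)/((2*(-35 - 1*(-19) + 3*(-11))/(-5 - 11))))*137 = (1136 + 110/((2*(-35 + 19 - 33)/(-16))))*137 = (1136 + 110/((2*(-1/16)*(-49))))*137 = (1136 + 110/(49/8))*137 = (1136 + 110*(8/49))*137 = (1136 + 880/49)*137 = (56544/49)*137 = 7746528/49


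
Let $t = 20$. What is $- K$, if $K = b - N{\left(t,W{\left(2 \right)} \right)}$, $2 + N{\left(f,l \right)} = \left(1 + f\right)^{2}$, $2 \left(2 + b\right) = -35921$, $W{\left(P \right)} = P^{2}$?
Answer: $\frac{36803}{2} \approx 18402.0$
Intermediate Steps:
$b = - \frac{35925}{2}$ ($b = -2 + \frac{1}{2} \left(-35921\right) = -2 - \frac{35921}{2} = - \frac{35925}{2} \approx -17963.0$)
$N{\left(f,l \right)} = -2 + \left(1 + f\right)^{2}$
$K = - \frac{36803}{2}$ ($K = - \frac{35925}{2} - \left(-2 + \left(1 + 20\right)^{2}\right) = - \frac{35925}{2} - \left(-2 + 21^{2}\right) = - \frac{35925}{2} - \left(-2 + 441\right) = - \frac{35925}{2} - 439 = - \frac{36803}{2} \approx -18402.0$)
$- K = \left(-1\right) \left(- \frac{36803}{2}\right) = \frac{36803}{2}$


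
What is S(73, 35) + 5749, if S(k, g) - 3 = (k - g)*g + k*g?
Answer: 9637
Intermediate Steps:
S(k, g) = 3 + g*k + g*(k - g) (S(k, g) = 3 + ((k - g)*g + k*g) = 3 + (g*(k - g) + g*k) = 3 + (g*k + g*(k - g)) = 3 + g*k + g*(k - g))
S(73, 35) + 5749 = (3 - 1*35² + 2*35*73) + 5749 = (3 - 1*1225 + 5110) + 5749 = (3 - 1225 + 5110) + 5749 = 3888 + 5749 = 9637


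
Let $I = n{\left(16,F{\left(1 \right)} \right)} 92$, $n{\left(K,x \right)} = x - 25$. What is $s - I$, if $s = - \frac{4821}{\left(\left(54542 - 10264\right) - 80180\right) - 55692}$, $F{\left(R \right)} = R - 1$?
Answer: $\frac{210671021}{91594} \approx 2300.1$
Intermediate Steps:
$F{\left(R \right)} = -1 + R$
$n{\left(K,x \right)} = -25 + x$ ($n{\left(K,x \right)} = x - 25 = -25 + x$)
$I = -2300$ ($I = \left(-25 + \left(-1 + 1\right)\right) 92 = \left(-25 + 0\right) 92 = \left(-25\right) 92 = -2300$)
$s = \frac{4821}{91594}$ ($s = - \frac{4821}{\left(44278 - 80180\right) - 55692} = - \frac{4821}{-35902 - 55692} = - \frac{4821}{-91594} = \left(-4821\right) \left(- \frac{1}{91594}\right) = \frac{4821}{91594} \approx 0.052634$)
$s - I = \frac{4821}{91594} - -2300 = \frac{4821}{91594} + 2300 = \frac{210671021}{91594}$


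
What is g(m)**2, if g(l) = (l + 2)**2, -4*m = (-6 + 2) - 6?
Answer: 6561/16 ≈ 410.06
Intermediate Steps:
m = 5/2 (m = -((-6 + 2) - 6)/4 = -(-4 - 6)/4 = -1/4*(-10) = 5/2 ≈ 2.5000)
g(l) = (2 + l)**2
g(m)**2 = ((2 + 5/2)**2)**2 = ((9/2)**2)**2 = (81/4)**2 = 6561/16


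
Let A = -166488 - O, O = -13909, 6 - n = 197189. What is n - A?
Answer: -44604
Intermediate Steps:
n = -197183 (n = 6 - 1*197189 = 6 - 197189 = -197183)
A = -152579 (A = -166488 - 1*(-13909) = -166488 + 13909 = -152579)
n - A = -197183 - 1*(-152579) = -197183 + 152579 = -44604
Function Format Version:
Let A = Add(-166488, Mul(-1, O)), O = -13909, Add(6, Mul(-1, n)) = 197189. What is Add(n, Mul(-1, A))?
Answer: -44604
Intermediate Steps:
n = -197183 (n = Add(6, Mul(-1, 197189)) = Add(6, -197189) = -197183)
A = -152579 (A = Add(-166488, Mul(-1, -13909)) = Add(-166488, 13909) = -152579)
Add(n, Mul(-1, A)) = Add(-197183, Mul(-1, -152579)) = Add(-197183, 152579) = -44604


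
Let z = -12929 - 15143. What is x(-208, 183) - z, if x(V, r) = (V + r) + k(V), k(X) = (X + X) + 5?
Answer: 27636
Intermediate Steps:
k(X) = 5 + 2*X (k(X) = 2*X + 5 = 5 + 2*X)
x(V, r) = 5 + r + 3*V (x(V, r) = (V + r) + (5 + 2*V) = 5 + r + 3*V)
z = -28072
x(-208, 183) - z = (5 + 183 + 3*(-208)) - 1*(-28072) = (5 + 183 - 624) + 28072 = -436 + 28072 = 27636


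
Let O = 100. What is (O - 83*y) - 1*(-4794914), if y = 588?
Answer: 4746210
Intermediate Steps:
(O - 83*y) - 1*(-4794914) = (100 - 83*588) - 1*(-4794914) = (100 - 48804) + 4794914 = -48704 + 4794914 = 4746210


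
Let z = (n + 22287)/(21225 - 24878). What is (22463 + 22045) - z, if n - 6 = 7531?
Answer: 162617548/3653 ≈ 44516.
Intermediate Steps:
n = 7537 (n = 6 + 7531 = 7537)
z = -29824/3653 (z = (7537 + 22287)/(21225 - 24878) = 29824/(-3653) = 29824*(-1/3653) = -29824/3653 ≈ -8.1642)
(22463 + 22045) - z = (22463 + 22045) - 1*(-29824/3653) = 44508 + 29824/3653 = 162617548/3653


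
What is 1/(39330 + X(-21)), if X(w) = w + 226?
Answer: 1/39535 ≈ 2.5294e-5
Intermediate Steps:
X(w) = 226 + w
1/(39330 + X(-21)) = 1/(39330 + (226 - 21)) = 1/(39330 + 205) = 1/39535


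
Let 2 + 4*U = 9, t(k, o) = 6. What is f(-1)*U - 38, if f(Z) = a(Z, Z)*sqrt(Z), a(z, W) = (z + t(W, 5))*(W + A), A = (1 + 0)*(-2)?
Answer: -38 - 105*I/4 ≈ -38.0 - 26.25*I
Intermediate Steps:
U = 7/4 (U = -1/2 + (1/4)*9 = -1/2 + 9/4 = 7/4 ≈ 1.7500)
A = -2 (A = 1*(-2) = -2)
a(z, W) = (-2 + W)*(6 + z) (a(z, W) = (z + 6)*(W - 2) = (6 + z)*(-2 + W) = (-2 + W)*(6 + z))
f(Z) = sqrt(Z)*(-12 + Z**2 + 4*Z) (f(Z) = (-12 - 2*Z + 6*Z + Z*Z)*sqrt(Z) = (-12 - 2*Z + 6*Z + Z**2)*sqrt(Z) = (-12 + Z**2 + 4*Z)*sqrt(Z) = sqrt(Z)*(-12 + Z**2 + 4*Z))
f(-1)*U - 38 = (sqrt(-1)*(-12 + (-1)**2 + 4*(-1)))*(7/4) - 38 = (I*(-12 + 1 - 4))*(7/4) - 38 = (I*(-15))*(7/4) - 38 = -15*I*(7/4) - 38 = -105*I/4 - 38 = -38 - 105*I/4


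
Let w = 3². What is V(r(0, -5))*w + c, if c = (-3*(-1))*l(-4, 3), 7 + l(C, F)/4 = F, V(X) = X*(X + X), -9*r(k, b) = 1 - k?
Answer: -430/9 ≈ -47.778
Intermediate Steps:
r(k, b) = -⅑ + k/9 (r(k, b) = -(1 - k)/9 = -⅑ + k/9)
V(X) = 2*X² (V(X) = X*(2*X) = 2*X²)
l(C, F) = -28 + 4*F
w = 9
c = -48 (c = (-3*(-1))*(-28 + 4*3) = 3*(-28 + 12) = 3*(-16) = -48)
V(r(0, -5))*w + c = (2*(-⅑ + (⅑)*0)²)*9 - 48 = (2*(-⅑ + 0)²)*9 - 48 = (2*(-⅑)²)*9 - 48 = (2*(1/81))*9 - 48 = (2/81)*9 - 48 = 2/9 - 48 = -430/9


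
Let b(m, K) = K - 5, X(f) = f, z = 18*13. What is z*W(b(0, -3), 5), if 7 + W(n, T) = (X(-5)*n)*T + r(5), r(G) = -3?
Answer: 44460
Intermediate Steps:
z = 234
b(m, K) = -5 + K
W(n, T) = -10 - 5*T*n (W(n, T) = -7 + ((-5*n)*T - 3) = -7 + (-5*T*n - 3) = -7 + (-3 - 5*T*n) = -10 - 5*T*n)
z*W(b(0, -3), 5) = 234*(-10 - 5*5*(-5 - 3)) = 234*(-10 - 5*5*(-8)) = 234*(-10 + 200) = 234*190 = 44460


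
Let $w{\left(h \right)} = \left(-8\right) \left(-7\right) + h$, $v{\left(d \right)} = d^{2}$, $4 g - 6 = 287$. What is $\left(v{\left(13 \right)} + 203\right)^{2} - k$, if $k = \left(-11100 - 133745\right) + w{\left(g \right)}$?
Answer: $\frac{1132399}{4} \approx 2.831 \cdot 10^{5}$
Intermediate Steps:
$g = \frac{293}{4}$ ($g = \frac{3}{2} + \frac{1}{4} \cdot 287 = \frac{3}{2} + \frac{287}{4} = \frac{293}{4} \approx 73.25$)
$w{\left(h \right)} = 56 + h$
$k = - \frac{578863}{4}$ ($k = \left(-11100 - 133745\right) + \left(56 + \frac{293}{4}\right) = -144845 + \frac{517}{4} = - \frac{578863}{4} \approx -1.4472 \cdot 10^{5}$)
$\left(v{\left(13 \right)} + 203\right)^{2} - k = \left(13^{2} + 203\right)^{2} - - \frac{578863}{4} = \left(169 + 203\right)^{2} + \frac{578863}{4} = 372^{2} + \frac{578863}{4} = 138384 + \frac{578863}{4} = \frac{1132399}{4}$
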